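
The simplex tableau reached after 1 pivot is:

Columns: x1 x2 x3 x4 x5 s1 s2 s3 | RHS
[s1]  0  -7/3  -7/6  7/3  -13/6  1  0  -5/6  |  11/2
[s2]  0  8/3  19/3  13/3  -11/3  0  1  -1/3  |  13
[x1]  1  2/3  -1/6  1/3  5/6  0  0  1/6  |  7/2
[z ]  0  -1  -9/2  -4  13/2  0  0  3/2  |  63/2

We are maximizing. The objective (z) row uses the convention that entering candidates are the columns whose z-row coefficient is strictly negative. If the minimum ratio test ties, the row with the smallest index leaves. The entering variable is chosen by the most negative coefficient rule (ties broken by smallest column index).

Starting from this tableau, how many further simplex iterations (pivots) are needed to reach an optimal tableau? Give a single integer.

pivot: x3 in, s2 out → z = 774/19
pivot: x4 in, s1 out → z = 732/17
No improving column remains; optimal.

2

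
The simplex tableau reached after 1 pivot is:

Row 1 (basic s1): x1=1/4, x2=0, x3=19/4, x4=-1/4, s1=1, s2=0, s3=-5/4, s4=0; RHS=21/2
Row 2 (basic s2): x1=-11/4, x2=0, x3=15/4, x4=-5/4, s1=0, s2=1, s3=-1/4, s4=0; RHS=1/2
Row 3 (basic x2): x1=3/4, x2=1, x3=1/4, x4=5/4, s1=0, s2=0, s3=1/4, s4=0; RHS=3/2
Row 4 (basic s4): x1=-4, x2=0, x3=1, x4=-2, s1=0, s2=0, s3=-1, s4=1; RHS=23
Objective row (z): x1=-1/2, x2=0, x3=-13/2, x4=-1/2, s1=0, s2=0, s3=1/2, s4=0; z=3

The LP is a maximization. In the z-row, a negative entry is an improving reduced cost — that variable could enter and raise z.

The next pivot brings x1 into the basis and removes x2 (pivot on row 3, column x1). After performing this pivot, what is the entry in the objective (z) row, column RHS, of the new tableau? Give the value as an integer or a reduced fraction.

4

Pivot element is row 3, column x1: 3/4.
Normalize row 3: new (row 3, RHS) = (3/2)/(3/4) = 2.
z-row ← z-row − (-1/2)·(new row 3): 3 − (-1/2)·2 = 4.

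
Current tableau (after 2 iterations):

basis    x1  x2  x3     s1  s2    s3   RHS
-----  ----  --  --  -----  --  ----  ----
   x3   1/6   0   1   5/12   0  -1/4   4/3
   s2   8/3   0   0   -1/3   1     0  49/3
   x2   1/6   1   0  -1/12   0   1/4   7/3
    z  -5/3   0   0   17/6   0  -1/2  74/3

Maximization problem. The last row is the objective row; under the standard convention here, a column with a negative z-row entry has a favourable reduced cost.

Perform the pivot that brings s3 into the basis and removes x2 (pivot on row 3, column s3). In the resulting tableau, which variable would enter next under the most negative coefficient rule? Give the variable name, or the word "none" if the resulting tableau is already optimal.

x1

Pivot element 1/4. New z-row = old z-row − (-1/2)·(row 3/(1/4)).
Updated z-row coefficients: x1: -4/3, x2: 2, x3: 0, s1: 8/3, s2: 0, s3: 0.
The most negative is -4/3 in column x1, so x1 would enter next.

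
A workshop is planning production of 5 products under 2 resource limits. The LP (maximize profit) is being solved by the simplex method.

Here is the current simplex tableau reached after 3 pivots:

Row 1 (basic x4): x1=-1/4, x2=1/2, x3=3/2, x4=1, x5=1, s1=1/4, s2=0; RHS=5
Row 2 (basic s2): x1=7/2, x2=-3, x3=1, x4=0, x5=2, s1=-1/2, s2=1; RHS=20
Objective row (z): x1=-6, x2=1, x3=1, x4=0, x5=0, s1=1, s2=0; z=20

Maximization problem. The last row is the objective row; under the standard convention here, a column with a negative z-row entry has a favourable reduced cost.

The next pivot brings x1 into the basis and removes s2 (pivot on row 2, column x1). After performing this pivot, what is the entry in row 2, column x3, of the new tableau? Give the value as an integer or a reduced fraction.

Pivot element is row 2, column x1: 7/2.
Normalize row 2: new (row 2, x3) = 1/(7/2) = 2/7.
Row 2 is the pivot row, so the entry is 2/7.

2/7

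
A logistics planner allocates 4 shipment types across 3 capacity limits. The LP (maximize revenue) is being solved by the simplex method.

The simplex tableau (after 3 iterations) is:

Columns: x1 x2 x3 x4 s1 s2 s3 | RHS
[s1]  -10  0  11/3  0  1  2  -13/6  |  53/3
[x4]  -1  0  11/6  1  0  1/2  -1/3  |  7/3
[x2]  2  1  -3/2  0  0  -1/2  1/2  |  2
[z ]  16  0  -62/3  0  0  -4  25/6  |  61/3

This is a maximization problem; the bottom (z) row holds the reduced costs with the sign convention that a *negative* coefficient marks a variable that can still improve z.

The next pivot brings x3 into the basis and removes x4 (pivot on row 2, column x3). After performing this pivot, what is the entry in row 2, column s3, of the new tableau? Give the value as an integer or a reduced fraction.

Pivot element is row 2, column x3: 11/6.
Normalize row 2: new (row 2, s3) = (-1/3)/(11/6) = -2/11.
Row 2 is the pivot row, so the entry is -2/11.

-2/11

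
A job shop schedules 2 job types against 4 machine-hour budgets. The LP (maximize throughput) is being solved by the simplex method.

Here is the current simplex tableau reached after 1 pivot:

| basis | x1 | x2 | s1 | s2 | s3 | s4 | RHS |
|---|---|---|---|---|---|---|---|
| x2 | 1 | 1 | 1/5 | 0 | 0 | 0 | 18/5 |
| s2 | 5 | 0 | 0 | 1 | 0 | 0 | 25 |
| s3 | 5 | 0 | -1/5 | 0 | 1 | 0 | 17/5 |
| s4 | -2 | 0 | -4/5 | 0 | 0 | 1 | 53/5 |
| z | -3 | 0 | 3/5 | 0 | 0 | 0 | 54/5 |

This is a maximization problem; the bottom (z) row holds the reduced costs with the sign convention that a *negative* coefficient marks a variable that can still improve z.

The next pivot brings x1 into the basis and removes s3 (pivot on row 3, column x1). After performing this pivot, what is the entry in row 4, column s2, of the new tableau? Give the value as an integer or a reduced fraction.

Pivot element is row 3, column x1: 5.
Normalize row 3: new (row 3, s2) = 0/5 = 0.
row 4 ← row 4 − (-2)·(new row 3): 0 − (-2)·0 = 0.

0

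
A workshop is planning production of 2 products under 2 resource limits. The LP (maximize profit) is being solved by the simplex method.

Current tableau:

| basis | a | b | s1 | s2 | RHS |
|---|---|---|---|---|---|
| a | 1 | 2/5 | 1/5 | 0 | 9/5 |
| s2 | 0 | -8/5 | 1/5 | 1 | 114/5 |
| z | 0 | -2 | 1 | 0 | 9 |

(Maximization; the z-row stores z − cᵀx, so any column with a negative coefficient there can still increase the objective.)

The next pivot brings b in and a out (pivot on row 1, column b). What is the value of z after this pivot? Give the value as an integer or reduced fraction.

Minimum ratio for b: (9/5)/(2/5) = 9/2.
z changes by −(z-row coeff of b)·ratio = −(-2)·(9/2) = 9.
New z = 9 + 9 = 18.

18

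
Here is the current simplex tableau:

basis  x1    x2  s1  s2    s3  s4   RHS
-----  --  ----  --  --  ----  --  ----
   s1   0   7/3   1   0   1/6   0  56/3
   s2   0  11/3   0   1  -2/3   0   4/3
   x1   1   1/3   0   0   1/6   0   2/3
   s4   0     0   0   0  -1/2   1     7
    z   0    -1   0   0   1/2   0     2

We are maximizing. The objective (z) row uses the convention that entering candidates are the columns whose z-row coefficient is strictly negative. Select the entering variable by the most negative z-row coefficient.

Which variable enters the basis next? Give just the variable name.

Objective-row coefficients: x1: 0, x2: -1, s1: 0, s2: 0, s3: 1/2, s4: 0.
The most negative is -1 in column x2, so x2 enters.

x2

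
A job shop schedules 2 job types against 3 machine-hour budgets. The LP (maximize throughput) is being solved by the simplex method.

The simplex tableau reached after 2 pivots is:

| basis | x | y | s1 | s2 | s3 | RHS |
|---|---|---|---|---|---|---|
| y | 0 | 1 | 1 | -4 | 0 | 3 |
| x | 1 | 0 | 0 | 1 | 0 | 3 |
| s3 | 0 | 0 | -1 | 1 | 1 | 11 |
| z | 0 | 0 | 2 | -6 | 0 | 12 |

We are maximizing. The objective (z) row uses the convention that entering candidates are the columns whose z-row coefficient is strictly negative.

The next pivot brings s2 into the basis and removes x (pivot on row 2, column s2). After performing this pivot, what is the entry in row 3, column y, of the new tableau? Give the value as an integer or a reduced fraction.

0

Pivot element is row 2, column s2: 1.
Normalize row 2: new (row 2, y) = 0/1 = 0.
row 3 ← row 3 − 1·(new row 2): 0 − 1·0 = 0.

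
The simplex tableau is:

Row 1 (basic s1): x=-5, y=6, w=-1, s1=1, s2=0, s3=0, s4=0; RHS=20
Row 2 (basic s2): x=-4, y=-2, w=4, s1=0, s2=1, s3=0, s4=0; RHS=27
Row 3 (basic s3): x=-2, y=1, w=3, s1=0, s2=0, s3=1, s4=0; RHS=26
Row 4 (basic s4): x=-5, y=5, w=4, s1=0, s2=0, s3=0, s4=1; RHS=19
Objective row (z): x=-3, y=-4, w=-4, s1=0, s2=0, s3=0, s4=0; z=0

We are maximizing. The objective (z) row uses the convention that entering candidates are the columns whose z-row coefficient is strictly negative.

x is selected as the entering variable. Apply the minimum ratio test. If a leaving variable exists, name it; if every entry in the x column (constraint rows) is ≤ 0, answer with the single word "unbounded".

x-column entries: row 1: -5, row 2: -4, row 3: -2, row 4: -5. All ≤ 0, so x can increase without bound; the LP is unbounded in this direction.

unbounded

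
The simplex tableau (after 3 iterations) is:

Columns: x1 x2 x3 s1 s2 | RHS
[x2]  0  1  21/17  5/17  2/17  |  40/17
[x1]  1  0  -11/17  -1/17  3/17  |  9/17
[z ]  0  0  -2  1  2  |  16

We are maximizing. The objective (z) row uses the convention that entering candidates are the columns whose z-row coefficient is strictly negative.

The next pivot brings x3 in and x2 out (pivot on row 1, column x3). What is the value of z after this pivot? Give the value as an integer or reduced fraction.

Minimum ratio for x3: (40/17)/(21/17) = 40/21.
z changes by −(z-row coeff of x3)·ratio = −(-2)·(40/21) = 80/21.
New z = 16 + (80/21) = 416/21.

416/21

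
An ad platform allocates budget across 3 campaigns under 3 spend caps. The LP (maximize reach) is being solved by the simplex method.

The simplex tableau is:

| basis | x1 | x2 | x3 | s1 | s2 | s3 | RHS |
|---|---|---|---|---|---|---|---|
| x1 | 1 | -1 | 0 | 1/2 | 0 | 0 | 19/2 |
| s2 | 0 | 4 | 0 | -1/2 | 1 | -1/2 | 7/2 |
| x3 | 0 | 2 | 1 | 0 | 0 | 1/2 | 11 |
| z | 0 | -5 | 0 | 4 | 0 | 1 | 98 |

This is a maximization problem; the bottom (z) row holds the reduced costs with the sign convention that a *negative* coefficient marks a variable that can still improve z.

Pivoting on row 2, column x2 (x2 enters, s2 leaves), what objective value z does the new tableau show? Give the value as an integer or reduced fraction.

Minimum ratio for x2: (7/2)/4 = 7/8.
z changes by −(z-row coeff of x2)·ratio = −(-5)·(7/8) = 35/8.
New z = 98 + (35/8) = 819/8.

819/8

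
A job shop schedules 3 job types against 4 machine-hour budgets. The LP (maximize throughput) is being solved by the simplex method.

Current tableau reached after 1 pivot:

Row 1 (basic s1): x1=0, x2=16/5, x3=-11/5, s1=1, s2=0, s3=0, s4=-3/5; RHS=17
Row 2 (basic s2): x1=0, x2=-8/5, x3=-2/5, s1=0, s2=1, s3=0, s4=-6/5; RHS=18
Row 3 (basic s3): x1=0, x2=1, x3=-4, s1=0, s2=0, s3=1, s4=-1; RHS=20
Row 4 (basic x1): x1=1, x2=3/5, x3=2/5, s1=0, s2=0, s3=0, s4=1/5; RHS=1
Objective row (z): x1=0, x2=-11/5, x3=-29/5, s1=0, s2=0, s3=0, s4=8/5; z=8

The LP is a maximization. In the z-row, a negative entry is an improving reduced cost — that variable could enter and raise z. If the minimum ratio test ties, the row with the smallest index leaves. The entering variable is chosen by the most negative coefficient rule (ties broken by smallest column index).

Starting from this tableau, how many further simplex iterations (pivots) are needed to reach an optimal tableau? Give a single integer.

pivot: x3 in, x1 out → z = 45/2
No improving column remains; optimal.

1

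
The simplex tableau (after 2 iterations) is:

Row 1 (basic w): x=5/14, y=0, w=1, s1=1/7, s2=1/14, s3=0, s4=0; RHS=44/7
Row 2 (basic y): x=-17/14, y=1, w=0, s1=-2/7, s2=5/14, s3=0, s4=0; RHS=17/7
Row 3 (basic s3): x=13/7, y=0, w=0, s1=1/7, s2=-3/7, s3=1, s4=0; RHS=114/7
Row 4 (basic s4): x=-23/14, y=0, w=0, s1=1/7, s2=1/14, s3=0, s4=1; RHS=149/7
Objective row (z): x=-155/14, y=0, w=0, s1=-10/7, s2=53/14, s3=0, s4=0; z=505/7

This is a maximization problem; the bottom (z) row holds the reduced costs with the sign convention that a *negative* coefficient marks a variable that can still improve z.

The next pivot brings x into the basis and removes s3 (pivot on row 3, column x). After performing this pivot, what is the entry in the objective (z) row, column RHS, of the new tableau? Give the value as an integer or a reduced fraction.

2200/13

Pivot element is row 3, column x: 13/7.
Normalize row 3: new (row 3, RHS) = (114/7)/(13/7) = 114/13.
z-row ← z-row − (-155/14)·(new row 3): 505/7 − (-155/14)·(114/13) = 2200/13.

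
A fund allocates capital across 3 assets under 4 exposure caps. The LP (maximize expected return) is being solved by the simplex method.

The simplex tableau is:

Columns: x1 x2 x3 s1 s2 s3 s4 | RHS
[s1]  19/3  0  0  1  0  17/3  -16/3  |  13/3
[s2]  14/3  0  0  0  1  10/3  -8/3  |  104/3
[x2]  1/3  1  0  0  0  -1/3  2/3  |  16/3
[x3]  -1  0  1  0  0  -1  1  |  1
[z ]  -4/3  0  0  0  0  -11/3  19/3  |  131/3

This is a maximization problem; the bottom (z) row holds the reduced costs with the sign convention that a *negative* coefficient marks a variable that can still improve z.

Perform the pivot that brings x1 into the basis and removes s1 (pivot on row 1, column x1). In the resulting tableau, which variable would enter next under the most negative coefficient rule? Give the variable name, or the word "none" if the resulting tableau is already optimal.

s3

Pivot element 19/3. New z-row = old z-row − (-4/3)·(row 1/(19/3)).
Updated z-row coefficients: x1: 0, x2: 0, x3: 0, s1: 4/19, s2: 0, s3: -47/19, s4: 99/19.
The most negative is -47/19 in column s3, so s3 would enter next.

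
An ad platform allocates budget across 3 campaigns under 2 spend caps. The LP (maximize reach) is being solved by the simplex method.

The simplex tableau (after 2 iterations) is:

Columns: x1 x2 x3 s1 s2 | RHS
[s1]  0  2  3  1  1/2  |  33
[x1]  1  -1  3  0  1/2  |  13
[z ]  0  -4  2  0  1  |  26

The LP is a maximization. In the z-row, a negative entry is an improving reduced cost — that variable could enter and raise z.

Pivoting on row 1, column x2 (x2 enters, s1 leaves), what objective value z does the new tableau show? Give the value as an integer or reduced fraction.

Minimum ratio for x2: 33/2 = 33/2.
z changes by −(z-row coeff of x2)·ratio = −(-4)·(33/2) = 66.
New z = 26 + 66 = 92.

92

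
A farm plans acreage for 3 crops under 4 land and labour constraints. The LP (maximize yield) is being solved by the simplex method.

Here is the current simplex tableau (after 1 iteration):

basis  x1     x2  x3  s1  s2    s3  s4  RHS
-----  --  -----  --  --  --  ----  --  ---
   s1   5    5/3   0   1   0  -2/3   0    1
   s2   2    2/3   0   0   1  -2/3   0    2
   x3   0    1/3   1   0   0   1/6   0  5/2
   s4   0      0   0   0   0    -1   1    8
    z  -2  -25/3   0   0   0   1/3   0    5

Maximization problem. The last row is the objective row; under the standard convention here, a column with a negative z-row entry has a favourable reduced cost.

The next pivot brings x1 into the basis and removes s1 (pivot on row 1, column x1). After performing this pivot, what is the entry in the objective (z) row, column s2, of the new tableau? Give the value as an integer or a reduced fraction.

Pivot element is row 1, column x1: 5.
Normalize row 1: new (row 1, s2) = 0/5 = 0.
z-row ← z-row − (-2)·(new row 1): 0 − (-2)·0 = 0.

0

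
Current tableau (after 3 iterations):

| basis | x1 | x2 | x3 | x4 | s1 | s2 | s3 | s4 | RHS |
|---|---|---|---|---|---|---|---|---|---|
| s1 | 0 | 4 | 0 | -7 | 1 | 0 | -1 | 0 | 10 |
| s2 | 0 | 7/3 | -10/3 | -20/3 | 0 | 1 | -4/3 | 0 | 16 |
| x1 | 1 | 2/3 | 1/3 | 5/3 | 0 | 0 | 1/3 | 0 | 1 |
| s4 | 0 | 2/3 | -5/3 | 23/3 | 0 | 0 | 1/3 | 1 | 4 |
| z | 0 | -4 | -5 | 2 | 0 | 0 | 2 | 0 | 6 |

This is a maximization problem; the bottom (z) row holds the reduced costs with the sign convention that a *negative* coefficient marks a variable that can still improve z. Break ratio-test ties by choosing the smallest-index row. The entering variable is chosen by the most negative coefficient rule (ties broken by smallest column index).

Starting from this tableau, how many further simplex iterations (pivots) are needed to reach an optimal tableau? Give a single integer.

pivot: x3 in, x1 out → z = 21
No improving column remains; optimal.

1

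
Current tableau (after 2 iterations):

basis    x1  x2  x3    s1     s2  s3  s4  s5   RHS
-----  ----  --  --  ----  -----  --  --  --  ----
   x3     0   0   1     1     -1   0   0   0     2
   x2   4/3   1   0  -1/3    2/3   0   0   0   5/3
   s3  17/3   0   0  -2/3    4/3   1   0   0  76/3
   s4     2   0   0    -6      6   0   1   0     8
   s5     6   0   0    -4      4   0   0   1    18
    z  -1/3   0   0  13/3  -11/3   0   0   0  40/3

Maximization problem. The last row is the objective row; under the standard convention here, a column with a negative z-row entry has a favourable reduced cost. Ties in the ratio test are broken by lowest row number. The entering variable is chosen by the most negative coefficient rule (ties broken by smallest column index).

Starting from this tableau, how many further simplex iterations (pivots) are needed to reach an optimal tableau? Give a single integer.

pivot: s2 in, s4 out → z = 164/9
No improving column remains; optimal.

1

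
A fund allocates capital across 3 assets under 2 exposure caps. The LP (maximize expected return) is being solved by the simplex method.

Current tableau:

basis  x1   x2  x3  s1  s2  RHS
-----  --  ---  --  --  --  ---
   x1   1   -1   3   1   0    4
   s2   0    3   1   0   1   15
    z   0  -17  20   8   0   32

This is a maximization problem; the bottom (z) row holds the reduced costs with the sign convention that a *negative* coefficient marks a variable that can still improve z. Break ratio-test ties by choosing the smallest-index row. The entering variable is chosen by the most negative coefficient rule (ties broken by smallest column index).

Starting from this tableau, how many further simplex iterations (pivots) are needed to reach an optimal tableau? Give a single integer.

pivot: x2 in, s2 out → z = 117
No improving column remains; optimal.

1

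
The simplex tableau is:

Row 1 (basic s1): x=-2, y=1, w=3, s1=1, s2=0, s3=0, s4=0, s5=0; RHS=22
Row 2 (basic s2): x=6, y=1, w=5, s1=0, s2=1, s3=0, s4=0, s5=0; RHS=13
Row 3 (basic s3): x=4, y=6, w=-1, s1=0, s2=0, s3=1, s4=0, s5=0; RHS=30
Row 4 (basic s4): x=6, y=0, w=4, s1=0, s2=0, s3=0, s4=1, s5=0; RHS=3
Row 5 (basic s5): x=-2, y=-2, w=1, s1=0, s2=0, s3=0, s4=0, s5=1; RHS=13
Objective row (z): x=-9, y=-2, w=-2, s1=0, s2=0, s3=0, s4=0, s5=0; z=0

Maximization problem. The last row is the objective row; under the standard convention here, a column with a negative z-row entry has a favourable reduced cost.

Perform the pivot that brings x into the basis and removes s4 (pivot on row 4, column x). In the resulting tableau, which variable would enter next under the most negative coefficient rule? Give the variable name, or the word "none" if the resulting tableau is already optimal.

Pivot element 6. New z-row = old z-row − (-9)·(row 4/6).
Updated z-row coefficients: x: 0, y: -2, w: 4, s1: 0, s2: 0, s3: 0, s4: 3/2, s5: 0.
The most negative is -2 in column y, so y would enter next.

y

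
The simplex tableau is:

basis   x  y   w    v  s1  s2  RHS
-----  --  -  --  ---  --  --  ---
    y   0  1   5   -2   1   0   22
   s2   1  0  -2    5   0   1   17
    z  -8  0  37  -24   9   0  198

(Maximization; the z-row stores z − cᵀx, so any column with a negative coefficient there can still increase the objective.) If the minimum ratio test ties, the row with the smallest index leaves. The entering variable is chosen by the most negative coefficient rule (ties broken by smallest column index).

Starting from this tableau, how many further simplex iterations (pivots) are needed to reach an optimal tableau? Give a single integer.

2

pivot: v in, s2 out → z = 1398/5
pivot: x in, v out → z = 334
No improving column remains; optimal.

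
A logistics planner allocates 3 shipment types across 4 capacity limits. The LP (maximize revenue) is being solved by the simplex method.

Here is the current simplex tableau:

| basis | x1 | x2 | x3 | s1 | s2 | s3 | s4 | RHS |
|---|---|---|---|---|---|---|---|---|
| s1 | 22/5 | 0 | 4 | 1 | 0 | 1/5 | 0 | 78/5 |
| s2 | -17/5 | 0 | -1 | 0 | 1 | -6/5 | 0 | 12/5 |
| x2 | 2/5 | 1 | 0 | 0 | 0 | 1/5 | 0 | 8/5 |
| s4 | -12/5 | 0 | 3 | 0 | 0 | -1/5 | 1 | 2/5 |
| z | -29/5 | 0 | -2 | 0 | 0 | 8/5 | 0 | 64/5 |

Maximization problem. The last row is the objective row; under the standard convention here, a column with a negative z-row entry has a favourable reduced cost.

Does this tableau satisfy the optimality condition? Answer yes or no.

Column x1 has objective-row coefficient -29/5, which is negative; an improving pivot exists, so not yet optimal.

no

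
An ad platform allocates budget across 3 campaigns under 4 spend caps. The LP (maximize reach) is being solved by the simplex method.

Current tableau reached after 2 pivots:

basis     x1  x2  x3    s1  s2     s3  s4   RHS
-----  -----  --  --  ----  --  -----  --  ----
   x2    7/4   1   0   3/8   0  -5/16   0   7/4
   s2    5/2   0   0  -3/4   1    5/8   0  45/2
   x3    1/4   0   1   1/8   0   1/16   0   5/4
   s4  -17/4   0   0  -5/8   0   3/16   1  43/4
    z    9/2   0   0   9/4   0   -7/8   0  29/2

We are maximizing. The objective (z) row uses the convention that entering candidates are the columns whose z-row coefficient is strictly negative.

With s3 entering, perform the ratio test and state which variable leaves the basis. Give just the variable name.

Ratios: row 1 (x2): entry -5/16 ≤ 0, skip; row 2 (s2): (45/2)/(5/8) = 36; row 3 (x3): (5/4)/(1/16) = 20; row 4 (s4): (43/4)/(3/16) = 172/3.
Minimum ratio 20 is in the x3 row, so x3 leaves.

x3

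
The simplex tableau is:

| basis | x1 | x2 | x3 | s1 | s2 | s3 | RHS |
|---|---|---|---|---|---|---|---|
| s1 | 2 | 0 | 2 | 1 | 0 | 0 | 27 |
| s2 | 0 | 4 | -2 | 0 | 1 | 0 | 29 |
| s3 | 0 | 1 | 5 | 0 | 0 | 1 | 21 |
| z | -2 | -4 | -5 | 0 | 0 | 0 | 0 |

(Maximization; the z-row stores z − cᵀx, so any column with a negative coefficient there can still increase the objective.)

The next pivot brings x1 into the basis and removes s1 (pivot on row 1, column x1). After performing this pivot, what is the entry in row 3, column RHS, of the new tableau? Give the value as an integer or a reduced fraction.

Pivot element is row 1, column x1: 2.
Normalize row 1: new (row 1, RHS) = 27/2 = 27/2.
row 3 ← row 3 − 0·(new row 1): 21 − 0·(27/2) = 21.

21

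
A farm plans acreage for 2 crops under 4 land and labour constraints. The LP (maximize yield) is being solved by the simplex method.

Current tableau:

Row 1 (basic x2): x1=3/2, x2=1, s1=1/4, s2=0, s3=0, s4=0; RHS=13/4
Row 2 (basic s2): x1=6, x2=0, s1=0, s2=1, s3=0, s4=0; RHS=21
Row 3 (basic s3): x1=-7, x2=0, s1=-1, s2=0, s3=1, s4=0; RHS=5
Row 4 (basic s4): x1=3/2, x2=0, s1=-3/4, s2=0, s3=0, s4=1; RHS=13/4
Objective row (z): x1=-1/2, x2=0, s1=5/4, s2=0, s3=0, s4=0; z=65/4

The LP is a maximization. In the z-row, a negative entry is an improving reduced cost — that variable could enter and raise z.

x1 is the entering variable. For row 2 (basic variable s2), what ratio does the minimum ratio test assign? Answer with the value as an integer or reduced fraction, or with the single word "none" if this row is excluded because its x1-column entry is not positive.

Ratio = RHS / (x1 entry) = 21 / 6 = 7/2.

7/2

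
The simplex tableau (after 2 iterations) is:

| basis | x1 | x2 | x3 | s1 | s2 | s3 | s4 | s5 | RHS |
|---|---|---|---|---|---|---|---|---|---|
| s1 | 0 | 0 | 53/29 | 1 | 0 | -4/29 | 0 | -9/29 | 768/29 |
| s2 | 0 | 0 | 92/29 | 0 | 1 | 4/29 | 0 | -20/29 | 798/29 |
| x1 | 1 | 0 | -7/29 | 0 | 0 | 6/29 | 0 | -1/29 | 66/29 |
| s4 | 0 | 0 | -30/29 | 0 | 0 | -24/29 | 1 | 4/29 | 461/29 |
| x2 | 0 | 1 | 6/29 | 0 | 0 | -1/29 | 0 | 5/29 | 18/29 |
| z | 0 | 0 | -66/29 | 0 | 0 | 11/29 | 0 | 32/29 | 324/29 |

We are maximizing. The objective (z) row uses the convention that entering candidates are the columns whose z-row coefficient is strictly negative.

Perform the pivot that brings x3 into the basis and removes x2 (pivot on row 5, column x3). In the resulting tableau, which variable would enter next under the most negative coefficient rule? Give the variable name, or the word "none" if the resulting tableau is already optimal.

none

Pivot element 6/29. New z-row = old z-row − (-66/29)·(row 5/(6/29)).
Updated z-row coefficients: x1: 0, x2: 11, x3: 0, s1: 0, s2: 0, s3: 0, s4: 0, s5: 3.
No coefficient is strictly negative; the tableau after this pivot is optimal.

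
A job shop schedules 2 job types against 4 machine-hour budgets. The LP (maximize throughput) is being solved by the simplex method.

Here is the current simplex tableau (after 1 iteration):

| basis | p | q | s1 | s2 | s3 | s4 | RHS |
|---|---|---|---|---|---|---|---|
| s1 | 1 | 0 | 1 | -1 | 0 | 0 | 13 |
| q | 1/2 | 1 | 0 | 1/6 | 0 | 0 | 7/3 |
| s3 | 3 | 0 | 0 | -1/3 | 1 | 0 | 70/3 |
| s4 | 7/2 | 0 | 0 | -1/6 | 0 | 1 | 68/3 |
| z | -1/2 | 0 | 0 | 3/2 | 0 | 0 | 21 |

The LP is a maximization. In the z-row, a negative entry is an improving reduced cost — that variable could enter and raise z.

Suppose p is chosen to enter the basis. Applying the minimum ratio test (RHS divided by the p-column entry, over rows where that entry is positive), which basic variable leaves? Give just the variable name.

Ratios: row 1 (s1): 13/1 = 13; row 2 (q): (7/3)/(1/2) = 14/3; row 3 (s3): (70/3)/3 = 70/9; row 4 (s4): (68/3)/(7/2) = 136/21.
Minimum ratio 14/3 is in the q row, so q leaves.

q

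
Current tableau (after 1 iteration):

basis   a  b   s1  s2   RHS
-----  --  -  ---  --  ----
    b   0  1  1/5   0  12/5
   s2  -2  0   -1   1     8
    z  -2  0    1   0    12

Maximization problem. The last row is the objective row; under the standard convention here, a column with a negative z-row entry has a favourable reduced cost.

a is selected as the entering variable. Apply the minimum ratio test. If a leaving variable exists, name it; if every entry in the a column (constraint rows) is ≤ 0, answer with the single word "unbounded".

a-column entries: row 1: 0, row 2: -2. All ≤ 0, so a can increase without bound; the LP is unbounded in this direction.

unbounded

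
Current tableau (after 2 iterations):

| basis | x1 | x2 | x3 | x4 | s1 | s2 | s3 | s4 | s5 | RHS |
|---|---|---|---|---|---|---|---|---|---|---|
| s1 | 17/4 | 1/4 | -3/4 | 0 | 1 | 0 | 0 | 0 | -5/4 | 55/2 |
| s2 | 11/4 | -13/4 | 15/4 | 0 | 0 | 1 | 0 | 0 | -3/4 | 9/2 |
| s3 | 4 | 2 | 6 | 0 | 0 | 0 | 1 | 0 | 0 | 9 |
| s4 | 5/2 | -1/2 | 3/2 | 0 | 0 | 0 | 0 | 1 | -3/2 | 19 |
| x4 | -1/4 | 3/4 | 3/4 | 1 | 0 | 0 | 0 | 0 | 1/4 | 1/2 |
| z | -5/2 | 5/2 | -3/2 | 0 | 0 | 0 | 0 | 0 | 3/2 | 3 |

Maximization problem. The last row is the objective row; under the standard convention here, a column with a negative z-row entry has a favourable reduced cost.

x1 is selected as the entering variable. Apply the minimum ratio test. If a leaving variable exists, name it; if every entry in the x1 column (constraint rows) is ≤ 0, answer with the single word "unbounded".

s2

Ratios: row 1 (s1): (55/2)/(17/4) = 110/17; row 2 (s2): (9/2)/(11/4) = 18/11; row 3 (s3): 9/4 = 9/4; row 4 (s4): 19/(5/2) = 38/5; row 5 (x4): entry -1/4 ≤ 0, skip.
Minimum ratio is in the s2 row, so s2 leaves.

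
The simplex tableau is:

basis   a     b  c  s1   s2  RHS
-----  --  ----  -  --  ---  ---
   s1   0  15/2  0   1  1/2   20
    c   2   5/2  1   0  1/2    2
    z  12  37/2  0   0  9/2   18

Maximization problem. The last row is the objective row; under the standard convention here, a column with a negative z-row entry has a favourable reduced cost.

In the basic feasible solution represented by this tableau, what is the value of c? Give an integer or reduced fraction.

c is basic (row 2); its value is the RHS of that row: 2.

2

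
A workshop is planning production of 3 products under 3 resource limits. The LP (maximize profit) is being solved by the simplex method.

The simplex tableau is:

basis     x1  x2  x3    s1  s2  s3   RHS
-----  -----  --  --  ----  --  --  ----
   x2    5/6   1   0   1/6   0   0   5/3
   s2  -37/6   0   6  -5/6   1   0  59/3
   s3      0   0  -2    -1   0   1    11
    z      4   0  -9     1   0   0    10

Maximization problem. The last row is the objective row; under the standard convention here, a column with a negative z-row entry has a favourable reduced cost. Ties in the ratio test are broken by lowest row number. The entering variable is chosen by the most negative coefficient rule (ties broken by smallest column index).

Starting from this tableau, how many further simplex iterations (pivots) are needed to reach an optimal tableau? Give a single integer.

2

pivot: x3 in, s2 out → z = 79/2
pivot: x1 in, x2 out → z = 50
No improving column remains; optimal.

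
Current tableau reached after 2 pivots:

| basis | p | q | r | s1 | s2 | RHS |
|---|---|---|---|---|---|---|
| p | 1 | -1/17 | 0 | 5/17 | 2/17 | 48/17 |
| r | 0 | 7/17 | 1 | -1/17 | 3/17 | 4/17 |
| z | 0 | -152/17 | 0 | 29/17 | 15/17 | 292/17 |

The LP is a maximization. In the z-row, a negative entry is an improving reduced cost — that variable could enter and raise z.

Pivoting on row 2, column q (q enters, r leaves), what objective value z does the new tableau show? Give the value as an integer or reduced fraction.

156/7

Minimum ratio for q: (4/17)/(7/17) = 4/7.
z changes by −(z-row coeff of q)·ratio = −(-152/17)·(4/7) = 608/119.
New z = 292/17 + (608/119) = 156/7.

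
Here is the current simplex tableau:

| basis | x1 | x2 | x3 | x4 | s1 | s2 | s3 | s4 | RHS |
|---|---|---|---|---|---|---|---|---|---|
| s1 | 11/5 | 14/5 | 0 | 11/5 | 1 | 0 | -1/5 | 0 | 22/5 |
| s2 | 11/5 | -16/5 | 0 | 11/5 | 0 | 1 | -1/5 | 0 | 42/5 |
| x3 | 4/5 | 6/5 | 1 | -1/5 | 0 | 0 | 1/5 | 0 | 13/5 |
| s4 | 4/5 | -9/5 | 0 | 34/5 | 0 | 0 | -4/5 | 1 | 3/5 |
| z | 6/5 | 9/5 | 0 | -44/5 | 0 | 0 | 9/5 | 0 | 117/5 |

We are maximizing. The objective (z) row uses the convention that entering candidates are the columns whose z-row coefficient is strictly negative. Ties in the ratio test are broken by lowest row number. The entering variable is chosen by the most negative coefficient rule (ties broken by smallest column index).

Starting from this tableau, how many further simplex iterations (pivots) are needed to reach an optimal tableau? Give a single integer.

pivot: x4 in, s4 out → z = 411/17
pivot: x2 in, s1 out → z = 2856/115
No improving column remains; optimal.

2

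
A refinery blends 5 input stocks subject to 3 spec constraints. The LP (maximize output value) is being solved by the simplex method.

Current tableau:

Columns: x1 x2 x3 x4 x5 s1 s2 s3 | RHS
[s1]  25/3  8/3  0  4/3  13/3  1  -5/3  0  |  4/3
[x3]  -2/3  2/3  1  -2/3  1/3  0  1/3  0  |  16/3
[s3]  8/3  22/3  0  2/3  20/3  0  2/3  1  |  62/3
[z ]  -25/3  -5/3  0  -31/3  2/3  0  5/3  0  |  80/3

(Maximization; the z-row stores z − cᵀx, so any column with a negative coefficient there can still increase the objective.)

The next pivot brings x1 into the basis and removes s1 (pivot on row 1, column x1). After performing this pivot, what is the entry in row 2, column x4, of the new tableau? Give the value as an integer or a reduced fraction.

Pivot element is row 1, column x1: 25/3.
Normalize row 1: new (row 1, x4) = (4/3)/(25/3) = 4/25.
row 2 ← row 2 − (-2/3)·(new row 1): -2/3 − (-2/3)·(4/25) = -14/25.

-14/25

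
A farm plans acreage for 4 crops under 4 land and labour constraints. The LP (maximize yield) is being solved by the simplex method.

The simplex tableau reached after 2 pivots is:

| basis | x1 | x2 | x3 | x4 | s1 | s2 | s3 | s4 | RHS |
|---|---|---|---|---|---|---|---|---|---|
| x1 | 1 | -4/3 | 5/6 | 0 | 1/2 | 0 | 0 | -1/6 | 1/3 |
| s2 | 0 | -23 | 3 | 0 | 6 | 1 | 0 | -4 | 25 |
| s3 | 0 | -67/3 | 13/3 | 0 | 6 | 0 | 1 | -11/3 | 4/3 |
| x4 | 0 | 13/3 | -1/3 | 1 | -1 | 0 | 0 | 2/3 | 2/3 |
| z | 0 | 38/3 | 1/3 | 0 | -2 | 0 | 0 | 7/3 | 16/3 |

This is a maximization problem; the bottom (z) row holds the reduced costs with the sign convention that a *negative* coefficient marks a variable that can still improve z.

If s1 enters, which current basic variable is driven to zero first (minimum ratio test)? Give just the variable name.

s3

Ratios: row 1 (x1): (1/3)/(1/2) = 2/3; row 2 (s2): 25/6 = 25/6; row 3 (s3): (4/3)/6 = 2/9; row 4 (x4): entry -1 ≤ 0, skip.
Minimum ratio 2/9 is in the s3 row, so s3 leaves.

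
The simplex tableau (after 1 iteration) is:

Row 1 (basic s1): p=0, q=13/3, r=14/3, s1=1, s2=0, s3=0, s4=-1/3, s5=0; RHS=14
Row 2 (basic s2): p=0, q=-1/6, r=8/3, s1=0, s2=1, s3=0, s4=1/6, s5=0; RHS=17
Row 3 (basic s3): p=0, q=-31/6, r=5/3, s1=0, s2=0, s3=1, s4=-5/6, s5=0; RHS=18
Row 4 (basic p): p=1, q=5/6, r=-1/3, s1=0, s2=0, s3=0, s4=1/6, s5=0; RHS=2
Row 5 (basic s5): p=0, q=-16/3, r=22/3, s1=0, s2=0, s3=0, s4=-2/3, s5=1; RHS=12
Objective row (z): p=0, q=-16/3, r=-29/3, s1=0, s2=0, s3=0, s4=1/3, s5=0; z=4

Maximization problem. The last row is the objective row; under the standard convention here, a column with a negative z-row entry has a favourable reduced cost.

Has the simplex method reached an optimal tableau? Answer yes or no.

no

Column q has objective-row coefficient -16/3, which is negative; an improving pivot exists, so not yet optimal.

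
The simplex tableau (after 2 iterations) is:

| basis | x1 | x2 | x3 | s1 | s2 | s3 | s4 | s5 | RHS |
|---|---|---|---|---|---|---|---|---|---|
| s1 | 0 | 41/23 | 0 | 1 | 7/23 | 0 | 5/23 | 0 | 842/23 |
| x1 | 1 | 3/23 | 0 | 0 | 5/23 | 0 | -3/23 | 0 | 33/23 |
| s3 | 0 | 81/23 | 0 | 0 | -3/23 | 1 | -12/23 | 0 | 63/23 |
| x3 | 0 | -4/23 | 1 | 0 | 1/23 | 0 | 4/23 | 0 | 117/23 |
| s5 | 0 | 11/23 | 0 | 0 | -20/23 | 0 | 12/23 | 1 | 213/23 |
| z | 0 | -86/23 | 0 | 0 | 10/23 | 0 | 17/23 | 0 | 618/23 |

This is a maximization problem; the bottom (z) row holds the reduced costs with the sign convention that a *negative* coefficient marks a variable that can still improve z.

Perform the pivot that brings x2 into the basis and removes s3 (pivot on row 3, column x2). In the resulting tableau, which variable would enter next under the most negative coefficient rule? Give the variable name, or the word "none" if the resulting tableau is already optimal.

Pivot element 81/23. New z-row = old z-row − (-86/23)·(row 3/(81/23)).
Updated z-row coefficients: x1: 0, x2: 0, x3: 0, s1: 0, s2: 8/27, s3: 86/81, s4: 5/27, s5: 0.
No coefficient is strictly negative; the tableau after this pivot is optimal.

none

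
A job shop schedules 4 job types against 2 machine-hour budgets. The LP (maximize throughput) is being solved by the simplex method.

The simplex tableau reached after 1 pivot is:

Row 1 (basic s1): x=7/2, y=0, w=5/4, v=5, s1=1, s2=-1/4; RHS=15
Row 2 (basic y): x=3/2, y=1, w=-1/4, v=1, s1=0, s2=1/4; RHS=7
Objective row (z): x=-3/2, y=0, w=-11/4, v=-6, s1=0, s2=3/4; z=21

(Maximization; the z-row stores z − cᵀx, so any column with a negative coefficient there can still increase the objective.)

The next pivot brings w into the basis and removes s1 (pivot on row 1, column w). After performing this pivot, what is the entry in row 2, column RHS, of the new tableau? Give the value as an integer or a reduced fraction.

Pivot element is row 1, column w: 5/4.
Normalize row 1: new (row 1, RHS) = 15/(5/4) = 12.
row 2 ← row 2 − (-1/4)·(new row 1): 7 − (-1/4)·12 = 10.

10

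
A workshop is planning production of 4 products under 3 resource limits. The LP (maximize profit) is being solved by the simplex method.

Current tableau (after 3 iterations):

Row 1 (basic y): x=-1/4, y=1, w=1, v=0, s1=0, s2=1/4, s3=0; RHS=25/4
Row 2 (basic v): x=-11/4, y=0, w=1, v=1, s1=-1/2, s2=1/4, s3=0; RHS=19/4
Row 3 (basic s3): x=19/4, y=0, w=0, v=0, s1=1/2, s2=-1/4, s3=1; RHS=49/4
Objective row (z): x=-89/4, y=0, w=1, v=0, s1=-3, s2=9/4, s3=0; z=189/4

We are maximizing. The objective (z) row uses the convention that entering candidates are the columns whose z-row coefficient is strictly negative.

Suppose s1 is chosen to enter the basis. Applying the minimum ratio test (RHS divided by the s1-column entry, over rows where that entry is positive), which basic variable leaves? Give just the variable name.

Ratios: row 1 (y): entry 0 ≤ 0, skip; row 2 (v): entry -1/2 ≤ 0, skip; row 3 (s3): (49/4)/(1/2) = 49/2.
Minimum ratio 49/2 is in the s3 row, so s3 leaves.

s3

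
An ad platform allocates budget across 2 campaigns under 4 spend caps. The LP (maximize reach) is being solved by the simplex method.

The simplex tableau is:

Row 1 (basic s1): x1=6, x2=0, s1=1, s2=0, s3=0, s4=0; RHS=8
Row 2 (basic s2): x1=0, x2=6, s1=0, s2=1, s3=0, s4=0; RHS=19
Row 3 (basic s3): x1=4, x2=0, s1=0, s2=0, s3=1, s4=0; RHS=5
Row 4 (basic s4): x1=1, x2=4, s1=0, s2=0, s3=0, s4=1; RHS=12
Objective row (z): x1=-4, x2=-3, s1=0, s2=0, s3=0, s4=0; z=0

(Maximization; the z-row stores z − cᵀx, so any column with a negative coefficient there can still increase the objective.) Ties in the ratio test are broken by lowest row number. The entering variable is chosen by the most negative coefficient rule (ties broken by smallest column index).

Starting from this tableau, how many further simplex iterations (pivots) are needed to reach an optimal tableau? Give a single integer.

2

pivot: x1 in, s3 out → z = 5
pivot: x2 in, s4 out → z = 209/16
No improving column remains; optimal.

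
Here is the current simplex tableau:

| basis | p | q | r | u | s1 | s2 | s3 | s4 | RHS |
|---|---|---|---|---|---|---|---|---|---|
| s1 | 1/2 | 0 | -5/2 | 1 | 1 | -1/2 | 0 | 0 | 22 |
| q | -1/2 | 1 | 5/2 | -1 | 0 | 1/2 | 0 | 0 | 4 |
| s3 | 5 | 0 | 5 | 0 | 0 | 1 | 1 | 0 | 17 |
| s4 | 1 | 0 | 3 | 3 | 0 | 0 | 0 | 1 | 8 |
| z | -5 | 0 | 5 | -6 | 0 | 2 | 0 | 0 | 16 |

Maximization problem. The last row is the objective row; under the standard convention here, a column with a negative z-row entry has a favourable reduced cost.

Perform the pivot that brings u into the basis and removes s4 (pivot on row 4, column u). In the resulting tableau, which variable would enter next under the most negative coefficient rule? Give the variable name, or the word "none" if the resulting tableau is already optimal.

p

Pivot element 3. New z-row = old z-row − (-6)·(row 4/3).
Updated z-row coefficients: p: -3, q: 0, r: 11, u: 0, s1: 0, s2: 2, s3: 0, s4: 2.
The most negative is -3 in column p, so p would enter next.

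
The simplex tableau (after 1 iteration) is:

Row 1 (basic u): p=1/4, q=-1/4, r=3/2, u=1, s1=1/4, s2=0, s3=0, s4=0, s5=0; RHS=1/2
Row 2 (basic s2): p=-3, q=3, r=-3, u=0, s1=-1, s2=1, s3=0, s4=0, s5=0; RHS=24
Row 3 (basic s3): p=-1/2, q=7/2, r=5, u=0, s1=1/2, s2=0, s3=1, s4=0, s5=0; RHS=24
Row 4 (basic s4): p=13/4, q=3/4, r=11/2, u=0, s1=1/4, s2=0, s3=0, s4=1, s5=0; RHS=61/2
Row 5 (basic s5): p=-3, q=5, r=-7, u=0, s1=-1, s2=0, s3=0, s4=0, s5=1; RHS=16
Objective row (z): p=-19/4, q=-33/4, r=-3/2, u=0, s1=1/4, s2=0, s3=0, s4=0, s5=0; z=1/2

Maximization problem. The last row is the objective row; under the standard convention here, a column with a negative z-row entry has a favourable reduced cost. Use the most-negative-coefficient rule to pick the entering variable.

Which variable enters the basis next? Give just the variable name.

q

Objective-row coefficients: p: -19/4, q: -33/4, r: -3/2, u: 0, s1: 1/4, s2: 0, s3: 0, s4: 0, s5: 0.
The most negative is -33/4 in column q, so q enters.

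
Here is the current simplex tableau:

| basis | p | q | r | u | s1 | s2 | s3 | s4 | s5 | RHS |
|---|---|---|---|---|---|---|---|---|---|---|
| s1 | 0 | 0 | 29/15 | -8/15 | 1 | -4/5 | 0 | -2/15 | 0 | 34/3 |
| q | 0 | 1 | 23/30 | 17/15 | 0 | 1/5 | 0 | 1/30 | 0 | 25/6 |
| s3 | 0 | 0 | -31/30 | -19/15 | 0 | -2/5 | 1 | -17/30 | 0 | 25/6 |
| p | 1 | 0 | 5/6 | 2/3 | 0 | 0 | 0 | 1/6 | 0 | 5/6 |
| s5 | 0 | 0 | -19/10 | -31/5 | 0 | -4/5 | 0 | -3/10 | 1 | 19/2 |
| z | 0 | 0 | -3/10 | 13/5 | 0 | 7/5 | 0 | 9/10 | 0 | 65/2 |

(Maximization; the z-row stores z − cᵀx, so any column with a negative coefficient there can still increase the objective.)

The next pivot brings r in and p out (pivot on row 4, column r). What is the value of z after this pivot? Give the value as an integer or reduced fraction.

164/5

Minimum ratio for r: (5/6)/(5/6) = 1.
z changes by −(z-row coeff of r)·ratio = −(-3/10)·1 = 3/10.
New z = 65/2 + (3/10) = 164/5.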